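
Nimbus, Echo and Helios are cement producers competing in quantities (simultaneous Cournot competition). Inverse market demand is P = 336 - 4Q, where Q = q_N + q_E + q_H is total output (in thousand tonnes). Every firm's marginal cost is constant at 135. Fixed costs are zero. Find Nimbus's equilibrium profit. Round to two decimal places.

A representative firm's profit is π_i = q_i(336 - 4Q) - 135q_i.
Setting ∂π_i/∂q_i = 0 with rivals' quantities fixed: 201 - 8q_i - 4·Σ_{j≠i} q_j = 0.
With identical firms every q_j equals q_i, so Σ_{j≠i} q_j = 2q_i and 201 = 16q_i, giving q_i = 201/16.
Price P = 336 - 4·(603/16) = 741/4.
Nimbus's profit: (741/4 - 135)·(201/16) = 631.2656.

631.27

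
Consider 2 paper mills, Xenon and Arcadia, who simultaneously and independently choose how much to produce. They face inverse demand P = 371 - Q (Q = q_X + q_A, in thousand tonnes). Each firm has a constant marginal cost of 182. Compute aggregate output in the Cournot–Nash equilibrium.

126

Each firm earns π_i = (371 - Q)q_i - 182q_i.
Setting ∂π_i/∂q_i = 0 with rivals' quantities fixed: 189 - 2q_i - q_j = 0.
By symmetry each firm produces the same amount; substituting q_j = q_i yields q_i = 189/3 = 63.
Total output Q = 63 + 63 = 126.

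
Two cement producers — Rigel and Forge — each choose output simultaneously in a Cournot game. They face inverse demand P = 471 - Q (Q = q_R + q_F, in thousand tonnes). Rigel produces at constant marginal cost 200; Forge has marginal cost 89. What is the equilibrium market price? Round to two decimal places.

Rigel's profit: π_R = (471 - Q)q_R - (200q_R). Setting ∂π_R/∂q_R = 0: 271 - 2q_R - (q_F) = 0.
Forge's first-order condition: 382 - 2q_F - (q_R) = 0.
So q_R = (271 - q_F)/2 and q_F = (382 - q_R)/2.
Substituting one into the other gives q_R = 160/3 and q_F = 493/3.
Total output Q = 653/3, so price P = 471 - 653/3 = 760/3.

253.33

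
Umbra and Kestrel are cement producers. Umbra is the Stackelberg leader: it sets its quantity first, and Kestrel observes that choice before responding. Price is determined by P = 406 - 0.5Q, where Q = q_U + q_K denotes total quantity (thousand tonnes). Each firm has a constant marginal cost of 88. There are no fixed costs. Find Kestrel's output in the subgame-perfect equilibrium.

Solve by backward induction. Given q_U, the follower Kestrel maximises π_K = (406 - (1/2)q_U - (1/2)q_K)q_K - 88q_K.
∂π_K/∂q_K = 318 - (1/2)q_U - q_K = 0 gives the reaction function q_K = (318 - (1/2)q_U).
The leader anticipates this reaction. Substituting into P = 406 - 0.5Q gives P = 247 - (1/4)q_U, so π_U = (247 - (1/4)q_U)q_U - 88q_U.
The leader's first-order condition 159 - (1/2)q_U = 0 yields q_U = 318.
Then q_K = (318 - (1/2)·318) = 159.

159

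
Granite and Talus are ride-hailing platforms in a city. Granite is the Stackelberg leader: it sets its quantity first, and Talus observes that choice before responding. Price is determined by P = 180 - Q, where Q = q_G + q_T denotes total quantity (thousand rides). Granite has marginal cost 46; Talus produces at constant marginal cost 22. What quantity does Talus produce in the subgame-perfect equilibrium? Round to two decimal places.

51.50

Solve by backward induction. Given q_G, the follower Talus maximises π_T = (180 - q_G - q_T)q_T - 22q_T.
Setting the follower's marginal profit to zero, 158 - q_G - 2q_T = 0, i.e. q_T = (158 - q_G)/2.
The leader anticipates this reaction. Substituting into P = 180 - Q gives P = 101 - (1/2)q_G, so π_G = (101 - (1/2)q_G)q_G - 46q_G.
Maximising: ∂π_G/∂q_G = 55 - q_G = 0, giving q_G = 55.
Then q_T = (158 - 55)/2 = 103/2.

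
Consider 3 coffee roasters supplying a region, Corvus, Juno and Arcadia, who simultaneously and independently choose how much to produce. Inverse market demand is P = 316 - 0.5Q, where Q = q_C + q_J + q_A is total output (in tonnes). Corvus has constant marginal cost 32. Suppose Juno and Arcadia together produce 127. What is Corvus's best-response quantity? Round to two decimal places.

With rivals' combined output fixed at 127, Corvus's profit is π_C = (316 - (1/2)·127 - (1/2)q_C)q_C - (32q_C) = (505/2 - (1/2)q_C)q_C - (32q_C).
∂π_C/∂q_C = 441/2 - q_C = 0, so q_C = 441/2.

220.50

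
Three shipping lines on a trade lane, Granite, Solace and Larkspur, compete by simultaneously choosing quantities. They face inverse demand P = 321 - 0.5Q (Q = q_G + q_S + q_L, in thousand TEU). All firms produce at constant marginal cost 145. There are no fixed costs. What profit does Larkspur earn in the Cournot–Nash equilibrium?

Each firm earns π_i = (321 - 0.5Q)q_i - 145q_i.
Setting ∂π_i/∂q_i = 0 with rivals' quantities fixed: 176 - q_i - (1/2)·Σ_{j≠i} q_j = 0.
By symmetry each firm produces the same amount; substituting Σ_{j≠i} q_j = 2q_i yields q_i = 176/2 = 88.
Price P = 321 - (1/2)·264 = 189.
Larkspur's profit: (189 - 145)·88 = 3872.

3872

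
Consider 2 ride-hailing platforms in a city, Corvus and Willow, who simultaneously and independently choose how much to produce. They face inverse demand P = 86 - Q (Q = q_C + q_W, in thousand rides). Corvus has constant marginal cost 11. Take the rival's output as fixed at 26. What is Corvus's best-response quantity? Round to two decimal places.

With the rival's output fixed at 26, Corvus's profit is π_C = (86 - 26 - q_C)q_C - (11q_C) = (60 - q_C)q_C - (11q_C).
∂π_C/∂q_C = 49 - 2q_C = 0, so q_C = 49/2.

24.50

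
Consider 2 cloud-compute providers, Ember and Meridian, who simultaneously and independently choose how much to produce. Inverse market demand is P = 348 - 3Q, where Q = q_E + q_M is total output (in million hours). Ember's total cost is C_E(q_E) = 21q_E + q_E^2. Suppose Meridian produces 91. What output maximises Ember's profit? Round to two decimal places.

With the rival's output fixed at 91, Ember's profit is π_E = (348 - 3·91 - 3q_E)q_E - (21q_E + q_E²) = (75 - 3q_E)q_E - (21q_E + q_E²).
∂π_E/∂q_E = 54 - 8q_E = 0, so q_E = 27/4.

6.75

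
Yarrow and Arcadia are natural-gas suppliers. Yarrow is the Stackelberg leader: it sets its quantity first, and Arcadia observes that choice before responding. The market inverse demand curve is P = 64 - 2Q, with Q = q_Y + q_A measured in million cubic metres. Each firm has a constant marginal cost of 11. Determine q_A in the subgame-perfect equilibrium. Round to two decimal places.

6.63

The follower Arcadia best-responds to any q_Y: π_A = (64 - 2Q)q_A - 11q_A.
Follower FOC: 53 - 2q_Y - 4q_A = 0, so q_A(q_Y) = (53 - 2q_Y)/4.
The leader anticipates this reaction. Substituting into P = 64 - 2Q gives P = 75/2 - q_Y, so π_Y = (75/2 - q_Y)q_Y - 11q_Y.
Leader FOC: 53/2 - 2q_Y = 0, so q_Y = 53/4.
Then q_A = (53 - 2·(53/4))/4 = 53/8.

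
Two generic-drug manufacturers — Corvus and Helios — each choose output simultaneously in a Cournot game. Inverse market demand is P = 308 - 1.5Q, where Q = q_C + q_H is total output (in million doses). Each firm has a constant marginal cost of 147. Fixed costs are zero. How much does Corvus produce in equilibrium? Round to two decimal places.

35.78

A representative firm's profit is π_i = q_i(308 - 1.5Q) - 147q_i.
Setting ∂π_i/∂q_i = 0 with rivals' quantities fixed: 161 - 3q_i - (3/2)q_j = 0.
With identical firms every q_j equals q_i, so q_j = q_i and 161 = (9/2)q_i, giving q_i = 322/9.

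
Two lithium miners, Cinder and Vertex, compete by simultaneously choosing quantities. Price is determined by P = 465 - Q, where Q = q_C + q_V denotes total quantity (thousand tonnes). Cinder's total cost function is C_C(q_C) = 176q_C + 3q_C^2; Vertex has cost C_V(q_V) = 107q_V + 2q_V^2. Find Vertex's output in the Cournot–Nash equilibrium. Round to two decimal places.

Cinder's profit: π_C = (465 - Q)q_C - (176q_C + 3q_C²). Setting ∂π_C/∂q_C = 0: 289 - 8q_C - (q_V) = 0.
Vertex's profit: π_V = (465 - Q)q_V - (107q_V + 2q_V²). Setting ∂π_V/∂q_V = 0: 358 - 6q_V - (q_C) = 0.
Rearranging gives the reaction functions q_C = (289 - q_V)/8 and q_V = (358 - q_C)/6.
Solving the pair: q_C = 1376/47, q_V = 54.7872.

54.79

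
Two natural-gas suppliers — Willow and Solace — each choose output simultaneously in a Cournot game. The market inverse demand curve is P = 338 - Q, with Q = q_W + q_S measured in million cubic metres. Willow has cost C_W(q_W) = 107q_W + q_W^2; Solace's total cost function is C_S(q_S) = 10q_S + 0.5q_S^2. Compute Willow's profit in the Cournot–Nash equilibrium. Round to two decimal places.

Willow's profit: π_W = (338 - Q)q_W - (107q_W + q_W²). Setting ∂π_W/∂q_W = 0: 231 - 4q_W - (q_S) = 0.
Solace's profit: π_S = (338 - Q)q_S - (10q_S + (1/2)q_S²). Setting ∂π_S/∂q_S = 0: 328 - 3q_S - (q_W) = 0.
Best responses: q_W = (231 - q_S)/4, q_S = (328 - q_W)/3.
Substituting one into the other gives q_W = 365/11 and q_S = 1081/11.
Price P = 338 - 1446/11 = 206.5455.
Willow's profit: 206.5455·(365/11) - 107·(365/11) - (365/11)² = 2202.0661.

2202.07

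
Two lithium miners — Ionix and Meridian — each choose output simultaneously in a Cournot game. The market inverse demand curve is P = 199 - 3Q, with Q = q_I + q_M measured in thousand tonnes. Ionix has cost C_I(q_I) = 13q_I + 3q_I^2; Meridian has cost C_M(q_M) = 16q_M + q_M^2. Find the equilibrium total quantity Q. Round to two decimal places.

Ionix's profit: π_I = (199 - 3Q)q_I - (13q_I + 3q_I²). Setting ∂π_I/∂q_I = 0: 186 - 12q_I - 3(q_M) = 0.
Meridian's profit: π_M = (199 - 3Q)q_M - (16q_M + q_M²). Setting ∂π_M/∂q_M = 0: 183 - 8q_M - 3(q_I) = 0.
Best responses: q_I = (186 - 3q_M)/12, q_M = (183 - 3q_I)/8.
Solving the pair: q_I = 313/29, q_M = 546/29.
Total output Q = 313/29 + 546/29 = 859/29.

29.62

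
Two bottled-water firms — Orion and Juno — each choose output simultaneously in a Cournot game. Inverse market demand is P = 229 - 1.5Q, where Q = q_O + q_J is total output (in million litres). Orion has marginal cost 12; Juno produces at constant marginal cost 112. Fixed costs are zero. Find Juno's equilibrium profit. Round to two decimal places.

21.41

Orion's profit: π_O = (229 - 1.5Q)q_O - (12q_O). Setting ∂π_O/∂q_O = 0: 217 - 3q_O - (3/2)(q_J) = 0.
Juno's profit: π_J = (229 - 1.5Q)q_J - (112q_J). Setting ∂π_J/∂q_J = 0: 117 - 3q_J - (3/2)(q_O) = 0.
Rearranging gives the reaction functions q_O = (217 - (3/2)q_J)/3 and q_J = (117 - (3/2)q_O)/3.
Substituting one into the other gives q_O = 634/9 and q_J = 34/9.
Price P = 229 - (3/2)·(668/9) = 353/3.
Juno's profit: (353/3 - 112)·(34/9) = 578/27.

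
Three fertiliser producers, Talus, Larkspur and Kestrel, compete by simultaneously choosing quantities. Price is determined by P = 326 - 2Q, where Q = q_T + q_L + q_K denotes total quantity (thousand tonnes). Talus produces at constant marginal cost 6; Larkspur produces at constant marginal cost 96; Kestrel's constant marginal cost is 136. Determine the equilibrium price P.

Talus's profit: π_T = (326 - 2Q)q_T - (6q_T). Setting ∂π_T/∂q_T = 0: 320 - 4q_T - 2(q_L + q_K) = 0.
Larkspur's profit: π_L = (326 - 2Q)q_L - (96q_L). Setting ∂π_L/∂q_L = 0: 230 - 4q_L - 2(q_T + q_K) = 0.
Kestrel's profit: π_K = (326 - 2Q)q_K - (136q_K). Setting ∂π_K/∂q_K = 0: 190 - 4q_K - 2(q_T + q_L) = 0.
Adding the 3 conditions: 740 − 4Q − 4Q = 0, i.e. Q = 185/2.
Back-substituting: q_T = (320 − 185)/2 = 135/2, q_L = (230 − 185)/2 = 45/2, q_K = (190 − 185)/2 = 5/2.
Total output Q = 185/2, so price P = 326 - 2·(185/2) = 141.

141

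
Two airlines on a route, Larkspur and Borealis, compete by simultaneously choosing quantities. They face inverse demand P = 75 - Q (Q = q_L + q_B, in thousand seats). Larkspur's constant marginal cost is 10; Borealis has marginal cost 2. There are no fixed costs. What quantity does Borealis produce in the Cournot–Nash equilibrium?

Larkspur's profit: π_L = (75 - Q)q_L - (10q_L). Setting ∂π_L/∂q_L = 0: 65 - 2q_L - (q_B) = 0.
Borealis's first-order condition: 73 - 2q_B - (q_L) = 0.
Rearranging gives the reaction functions q_L = (65 - q_B)/2 and q_B = (73 - q_L)/2.
Solving the pair: q_L = 19, q_B = 27.

27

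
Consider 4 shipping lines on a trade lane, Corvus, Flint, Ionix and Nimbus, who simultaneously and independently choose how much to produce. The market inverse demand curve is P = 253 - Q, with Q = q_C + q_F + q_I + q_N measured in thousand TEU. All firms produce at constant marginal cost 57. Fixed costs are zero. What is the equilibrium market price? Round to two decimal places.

96.20

Each firm earns π_i = (253 - Q)q_i - 57q_i.
Setting ∂π_i/∂q_i = 0 with rivals' quantities fixed: 196 - 2q_i - Σ_{j≠i} q_j = 0.
By symmetry each firm produces the same amount; substituting Σ_{j≠i} q_j = 3q_i yields q_i = 196/5.
Total output Q = 784/5, so price P = 253 - 784/5 = 481/5.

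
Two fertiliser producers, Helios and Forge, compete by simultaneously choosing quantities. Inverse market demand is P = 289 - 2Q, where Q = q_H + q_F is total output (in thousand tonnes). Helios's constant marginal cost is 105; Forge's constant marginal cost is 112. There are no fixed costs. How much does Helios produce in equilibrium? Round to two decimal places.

31.83

Helios's profit: π_H = (289 - 2Q)q_H - (105q_H). Setting ∂π_H/∂q_H = 0: 184 - 4q_H - 2(q_F) = 0.
Forge's first-order condition: 177 - 4q_F - 2(q_H) = 0.
Best responses: q_H = (184 - 2q_F)/4, q_F = (177 - 2q_H)/4.
Solving the pair: q_H = 191/6, q_F = 85/3.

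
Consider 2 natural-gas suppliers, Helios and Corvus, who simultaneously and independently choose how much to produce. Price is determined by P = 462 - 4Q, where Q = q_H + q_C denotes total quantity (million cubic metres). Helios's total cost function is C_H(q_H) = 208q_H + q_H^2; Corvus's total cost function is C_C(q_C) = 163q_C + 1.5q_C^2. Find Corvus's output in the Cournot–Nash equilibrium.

Helios's profit: π_H = (462 - 4Q)q_H - (208q_H + q_H²). Setting ∂π_H/∂q_H = 0: 254 - 10q_H - 4(q_C) = 0.
Corvus's first-order condition: 299 - 11q_C - 4(q_H) = 0.
So q_H = (254 - 4q_C)/10 and q_C = (299 - 4q_H)/11.
Substituting one into the other gives q_H = 17 and q_C = 21.

21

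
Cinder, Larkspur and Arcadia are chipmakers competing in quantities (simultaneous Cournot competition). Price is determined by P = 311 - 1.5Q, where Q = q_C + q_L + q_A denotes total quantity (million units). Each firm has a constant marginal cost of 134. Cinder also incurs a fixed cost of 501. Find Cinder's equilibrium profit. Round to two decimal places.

Each firm earns π_i = (311 - 1.5Q)q_i - 134q_i.
First-order condition (treating rivals' output as given): 177 - 3q_i - (3/2)·Σ_{j≠i} q_j = 0.
By symmetry each firm produces the same amount; substituting Σ_{j≠i} q_j = 2q_i yields q_i = 177/6 = 59/2.
Price P = 311 - (3/2)·(177/2) = 713/4.
Cinder's profit: (713/4 - 134)·(59/2) - 501 = 804.3750.

804.38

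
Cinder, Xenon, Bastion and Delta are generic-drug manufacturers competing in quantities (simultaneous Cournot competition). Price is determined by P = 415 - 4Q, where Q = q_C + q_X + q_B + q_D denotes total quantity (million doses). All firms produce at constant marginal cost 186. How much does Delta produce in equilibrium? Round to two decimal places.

Each firm earns π_i = (415 - 4Q)q_i - 186q_i.
First-order condition (treating rivals' output as given): 229 - 8q_i - 4·Σ_{j≠i} q_j = 0.
With identical firms every q_j equals q_i, so Σ_{j≠i} q_j = 3q_i and 229 = 20q_i, giving q_i = 229/20.

11.45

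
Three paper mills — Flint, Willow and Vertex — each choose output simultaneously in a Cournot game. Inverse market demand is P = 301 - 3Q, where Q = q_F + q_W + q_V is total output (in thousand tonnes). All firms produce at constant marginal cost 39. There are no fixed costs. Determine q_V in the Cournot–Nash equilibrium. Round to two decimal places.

21.83

Each firm earns π_i = (301 - 3Q)q_i - 39q_i.
First-order condition (treating rivals' output as given): 262 - 6q_i - 3·Σ_{j≠i} q_j = 0.
With identical firms every q_j equals q_i, so Σ_{j≠i} q_j = 2q_i and 262 = 12q_i, giving q_i = 131/6.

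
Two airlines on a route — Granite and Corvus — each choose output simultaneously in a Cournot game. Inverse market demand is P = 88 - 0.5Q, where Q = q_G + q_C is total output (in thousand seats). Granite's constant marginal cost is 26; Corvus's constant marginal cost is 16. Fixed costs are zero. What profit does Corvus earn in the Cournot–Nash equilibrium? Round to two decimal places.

Granite's profit: π_G = (88 - 0.5Q)q_G - (26q_G). Setting ∂π_G/∂q_G = 0: 62 - q_G - (1/2)(q_C) = 0.
Corvus's profit: π_C = (88 - 0.5Q)q_C - (16q_C). Setting ∂π_C/∂q_C = 0: 72 - q_C - (1/2)(q_G) = 0.
Rearranging gives the reaction functions q_G = (62 - (1/2)q_C) and q_C = (72 - (1/2)q_G).
Solving the pair: q_G = 104/3, q_C = 164/3.
Price P = 88 - (1/2)·(268/3) = 130/3.
Corvus's profit: (130/3 - 16)·(164/3) = 1494.2222.

1494.22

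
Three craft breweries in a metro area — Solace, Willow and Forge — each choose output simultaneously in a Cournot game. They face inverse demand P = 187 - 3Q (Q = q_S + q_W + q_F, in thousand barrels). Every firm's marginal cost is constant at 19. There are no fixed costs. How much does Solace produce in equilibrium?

Each firm earns π_i = (187 - 3Q)q_i - 19q_i.
First-order condition (treating rivals' output as given): 168 - 6q_i - 3·Σ_{j≠i} q_j = 0.
By symmetry each firm produces the same amount; substituting Σ_{j≠i} q_j = 2q_i yields q_i = 168/12 = 14.

14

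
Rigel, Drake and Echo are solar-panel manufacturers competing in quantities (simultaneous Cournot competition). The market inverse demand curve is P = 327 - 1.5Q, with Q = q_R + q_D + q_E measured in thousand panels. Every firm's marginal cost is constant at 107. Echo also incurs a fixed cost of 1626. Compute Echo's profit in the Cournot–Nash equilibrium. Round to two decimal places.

390.67

A representative firm's profit is π_i = q_i(327 - 1.5Q) - 107q_i.
First-order condition (treating rivals' output as given): 220 - 3q_i - (3/2)·Σ_{j≠i} q_j = 0.
With identical firms every q_j equals q_i, so Σ_{j≠i} q_j = 2q_i and 220 = 6q_i, giving q_i = 110/3.
Price P = 327 - (3/2)·110 = 162.
Echo's profit: (162 - 107)·(110/3) - 1626 = 1172/3.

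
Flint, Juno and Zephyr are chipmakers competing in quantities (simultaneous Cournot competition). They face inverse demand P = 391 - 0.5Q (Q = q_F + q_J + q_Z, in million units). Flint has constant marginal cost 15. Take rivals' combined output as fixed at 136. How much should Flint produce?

With rivals' combined output fixed at 136, Flint's profit is π_F = (391 - (1/2)·136 - (1/2)q_F)q_F - (15q_F) = (323 - (1/2)q_F)q_F - (15q_F).
∂π_F/∂q_F = 308 - q_F = 0, so q_F = 308.

308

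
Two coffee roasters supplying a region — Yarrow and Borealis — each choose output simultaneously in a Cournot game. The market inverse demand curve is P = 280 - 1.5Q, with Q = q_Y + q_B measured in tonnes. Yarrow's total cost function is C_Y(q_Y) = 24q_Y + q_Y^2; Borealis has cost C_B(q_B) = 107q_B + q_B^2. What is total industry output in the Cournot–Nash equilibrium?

Yarrow's profit: π_Y = (280 - 1.5Q)q_Y - (24q_Y + q_Y²). Setting ∂π_Y/∂q_Y = 0: 256 - 5q_Y - (3/2)(q_B) = 0.
Borealis's profit: π_B = (280 - 1.5Q)q_B - (107q_B + q_B²). Setting ∂π_B/∂q_B = 0: 173 - 5q_B - (3/2)(q_Y) = 0.
So q_Y = (256 - (3/2)q_B)/5 and q_B = (173 - (3/2)q_Y)/5.
Solving the pair: q_Y = 314/7, q_B = 148/7.
Total output Q = 314/7 + 148/7 = 66.

66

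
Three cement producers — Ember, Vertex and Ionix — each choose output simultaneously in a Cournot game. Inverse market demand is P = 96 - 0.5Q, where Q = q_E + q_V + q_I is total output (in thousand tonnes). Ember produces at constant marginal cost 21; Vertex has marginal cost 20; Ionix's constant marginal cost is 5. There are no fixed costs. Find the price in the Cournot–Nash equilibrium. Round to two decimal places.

35.50

Ember's profit: π_E = (96 - 0.5Q)q_E - (21q_E). Setting ∂π_E/∂q_E = 0: 75 - q_E - (1/2)(q_V + q_I) = 0.
Vertex's profit: π_V = (96 - 0.5Q)q_V - (20q_V). Setting ∂π_V/∂q_V = 0: 76 - q_V - (1/2)(q_E + q_I) = 0.
Ionix's first-order condition: 91 - q_I - (1/2)(q_E + q_V) = 0.
Adding the 3 conditions: 242 − Q − Q = 0, i.e. Q = 121.
Back-substituting: q_E = (75 − 121/2)/(1/2) = 29, q_V = (76 − 121/2)/(1/2) = 31, q_I = (91 − 121/2)/(1/2) = 61.
Total output Q = 121, so price P = 96 - (1/2)·121 = 71/2.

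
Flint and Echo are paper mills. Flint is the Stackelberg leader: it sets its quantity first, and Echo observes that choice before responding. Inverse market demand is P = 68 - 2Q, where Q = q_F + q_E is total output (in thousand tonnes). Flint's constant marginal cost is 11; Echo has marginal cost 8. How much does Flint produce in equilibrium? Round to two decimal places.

13.50

The follower Echo best-responds to any q_F: π_E = (68 - 2Q)q_E - 8q_E.
Follower FOC: 60 - 2q_F - 4q_E = 0, so q_E(q_F) = (60 - 2q_F)/4.
The leader anticipates this reaction. Substituting into P = 68 - 2Q gives P = 38 - q_F, so π_F = (38 - q_F)q_F - 11q_F.
Leader FOC: 27 - 2q_F = 0, so q_F = 27/2.
Then q_E = (60 - 2·(27/2))/4 = 33/4.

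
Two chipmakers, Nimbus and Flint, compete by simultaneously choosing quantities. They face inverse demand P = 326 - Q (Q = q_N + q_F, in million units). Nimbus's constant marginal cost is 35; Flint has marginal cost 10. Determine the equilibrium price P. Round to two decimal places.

Nimbus's profit: π_N = (326 - Q)q_N - (35q_N). Setting ∂π_N/∂q_N = 0: 291 - 2q_N - (q_F) = 0.
Flint's profit: π_F = (326 - Q)q_F - (10q_F). Setting ∂π_F/∂q_F = 0: 316 - 2q_F - (q_N) = 0.
So q_N = (291 - q_F)/2 and q_F = (316 - q_N)/2.
Substituting one into the other gives q_N = 266/3 and q_F = 341/3.
Total output Q = 607/3, so price P = 326 - 607/3 = 371/3.

123.67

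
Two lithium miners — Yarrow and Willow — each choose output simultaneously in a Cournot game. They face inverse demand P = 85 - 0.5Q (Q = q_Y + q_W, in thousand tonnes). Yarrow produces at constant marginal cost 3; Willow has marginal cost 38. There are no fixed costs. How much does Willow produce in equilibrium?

8

Yarrow's profit: π_Y = (85 - 0.5Q)q_Y - (3q_Y). Setting ∂π_Y/∂q_Y = 0: 82 - q_Y - (1/2)(q_W) = 0.
Willow's first-order condition: 47 - q_W - (1/2)(q_Y) = 0.
Best responses: q_Y = (82 - (1/2)q_W), q_W = (47 - (1/2)q_Y).
Substituting one into the other gives q_Y = 78 and q_W = 8.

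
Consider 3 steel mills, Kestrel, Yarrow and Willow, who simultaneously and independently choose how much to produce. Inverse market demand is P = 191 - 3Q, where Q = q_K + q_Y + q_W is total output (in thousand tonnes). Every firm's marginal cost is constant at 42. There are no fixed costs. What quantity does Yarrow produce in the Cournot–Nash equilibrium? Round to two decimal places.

12.42

A representative firm's profit is π_i = q_i(191 - 3Q) - 42q_i.
Setting ∂π_i/∂q_i = 0 with rivals' quantities fixed: 149 - 6q_i - 3·Σ_{j≠i} q_j = 0.
With identical firms every q_j equals q_i, so Σ_{j≠i} q_j = 2q_i and 149 = 12q_i, giving q_i = 149/12.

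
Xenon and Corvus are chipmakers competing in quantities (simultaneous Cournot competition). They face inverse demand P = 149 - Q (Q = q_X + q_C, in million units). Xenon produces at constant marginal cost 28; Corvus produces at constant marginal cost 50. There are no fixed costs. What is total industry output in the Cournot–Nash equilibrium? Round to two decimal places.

Xenon's profit: π_X = (149 - Q)q_X - (28q_X). Setting ∂π_X/∂q_X = 0: 121 - 2q_X - (q_C) = 0.
Corvus's profit: π_C = (149 - Q)q_C - (50q_C). Setting ∂π_C/∂q_C = 0: 99 - 2q_C - (q_X) = 0.
So q_X = (121 - q_C)/2 and q_C = (99 - q_X)/2.
Substituting one into the other gives q_X = 143/3 and q_C = 77/3.
Total output Q = 143/3 + 77/3 = 220/3.

73.33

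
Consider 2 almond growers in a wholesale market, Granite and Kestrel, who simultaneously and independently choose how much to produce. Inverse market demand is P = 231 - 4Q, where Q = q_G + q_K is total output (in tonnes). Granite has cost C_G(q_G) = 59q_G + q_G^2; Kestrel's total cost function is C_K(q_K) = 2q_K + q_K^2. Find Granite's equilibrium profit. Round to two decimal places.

Granite's profit: π_G = (231 - 4Q)q_G - (59q_G + q_G²). Setting ∂π_G/∂q_G = 0: 172 - 10q_G - 4(q_K) = 0.
Kestrel's profit: π_K = (231 - 4Q)q_K - (2q_K + q_K²). Setting ∂π_K/∂q_K = 0: 229 - 10q_K - 4(q_G) = 0.
So q_G = (172 - 4q_K)/10 and q_K = (229 - 4q_G)/10.
Solving the pair: q_G = 67/7, q_K = 267/14.
Price P = 231 - 4·(401/14) = 815/7.
Granite's profit: (815/7)·(67/7) - 59·(67/7) - (67/7)² = 458.0612.

458.06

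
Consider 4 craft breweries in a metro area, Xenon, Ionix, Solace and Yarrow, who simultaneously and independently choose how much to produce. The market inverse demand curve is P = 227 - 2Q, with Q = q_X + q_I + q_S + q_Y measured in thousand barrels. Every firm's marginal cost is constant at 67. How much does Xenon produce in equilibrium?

A representative firm's profit is π_i = q_i(227 - 2Q) - 67q_i.
Setting ∂π_i/∂q_i = 0 with rivals' quantities fixed: 160 - 4q_i - 2·Σ_{j≠i} q_j = 0.
By symmetry each firm produces the same amount; substituting Σ_{j≠i} q_j = 3q_i yields q_i = 160/10 = 16.

16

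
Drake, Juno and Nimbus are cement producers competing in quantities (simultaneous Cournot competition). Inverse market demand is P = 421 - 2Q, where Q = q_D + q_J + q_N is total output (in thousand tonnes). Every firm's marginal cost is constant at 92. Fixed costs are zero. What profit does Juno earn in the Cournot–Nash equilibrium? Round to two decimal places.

3382.53

Each firm earns π_i = (421 - 2Q)q_i - 92q_i.
First-order condition (treating rivals' output as given): 329 - 4q_i - 2·Σ_{j≠i} q_j = 0.
By symmetry each firm produces the same amount; substituting Σ_{j≠i} q_j = 2q_i yields q_i = 329/8.
Price P = 421 - 2·(987/8) = 697/4.
Juno's profit: (697/4 - 92)·(329/8) = 3382.5313.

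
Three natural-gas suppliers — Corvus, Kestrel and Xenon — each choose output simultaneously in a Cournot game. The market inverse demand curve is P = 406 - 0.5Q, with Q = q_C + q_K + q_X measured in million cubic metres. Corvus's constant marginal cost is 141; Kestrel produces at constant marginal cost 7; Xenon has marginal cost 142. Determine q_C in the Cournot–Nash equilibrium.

Corvus's profit: π_C = (406 - 0.5Q)q_C - (141q_C). Setting ∂π_C/∂q_C = 0: 265 - q_C - (1/2)(q_K + q_X) = 0.
Kestrel's first-order condition: 399 - q_K - (1/2)(q_C + q_X) = 0.
Xenon's first-order condition: 264 - q_X - (1/2)(q_C + q_K) = 0.
Adding the 3 conditions: 928 − Q − Q = 0, i.e. Q = 464.
Back-substituting: q_C = (265 − 232)/(1/2) = 66, q_K = (399 − 232)/(1/2) = 334, q_X = (264 − 232)/(1/2) = 64.

66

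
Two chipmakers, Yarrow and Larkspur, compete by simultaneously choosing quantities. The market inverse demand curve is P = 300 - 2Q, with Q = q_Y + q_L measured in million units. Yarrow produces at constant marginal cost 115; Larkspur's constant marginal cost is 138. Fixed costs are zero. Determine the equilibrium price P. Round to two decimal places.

Yarrow's profit: π_Y = (300 - 2Q)q_Y - (115q_Y). Setting ∂π_Y/∂q_Y = 0: 185 - 4q_Y - 2(q_L) = 0.
Larkspur's first-order condition: 162 - 4q_L - 2(q_Y) = 0.
Rearranging gives the reaction functions q_Y = (185 - 2q_L)/4 and q_L = (162 - 2q_Y)/4.
Solving the pair: q_Y = 104/3, q_L = 139/6.
Total output Q = 347/6, so price P = 300 - 2·(347/6) = 553/3.

184.33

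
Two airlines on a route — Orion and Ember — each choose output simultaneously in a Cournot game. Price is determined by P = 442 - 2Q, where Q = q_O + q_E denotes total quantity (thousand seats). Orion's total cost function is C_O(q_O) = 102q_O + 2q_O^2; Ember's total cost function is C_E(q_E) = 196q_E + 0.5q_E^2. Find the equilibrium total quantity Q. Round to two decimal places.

Orion's profit: π_O = (442 - 2Q)q_O - (102q_O + 2q_O²). Setting ∂π_O/∂q_O = 0: 340 - 8q_O - 2(q_E) = 0.
Ember's first-order condition: 246 - 5q_E - 2(q_O) = 0.
So q_O = (340 - 2q_E)/8 and q_E = (246 - 2q_O)/5.
Substituting one into the other gives q_O = 302/9 and q_E = 322/9.
Total output Q = 302/9 + 322/9 = 208/3.

69.33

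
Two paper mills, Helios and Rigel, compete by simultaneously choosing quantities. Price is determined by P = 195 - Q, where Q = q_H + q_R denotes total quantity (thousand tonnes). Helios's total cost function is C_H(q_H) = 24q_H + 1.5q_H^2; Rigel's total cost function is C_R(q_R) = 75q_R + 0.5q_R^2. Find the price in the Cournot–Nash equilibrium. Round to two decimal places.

136.29

Helios's profit: π_H = (195 - Q)q_H - (24q_H + (3/2)q_H²). Setting ∂π_H/∂q_H = 0: 171 - 5q_H - (q_R) = 0.
Rigel's profit: π_R = (195 - Q)q_R - (75q_R + (1/2)q_R²). Setting ∂π_R/∂q_R = 0: 120 - 3q_R - (q_H) = 0.
So q_H = (171 - q_R)/5 and q_R = (120 - q_H)/3.
Solving the pair: q_H = 393/14, q_R = 429/14.
Total output Q = 411/7, so price P = 195 - 411/7 = 954/7.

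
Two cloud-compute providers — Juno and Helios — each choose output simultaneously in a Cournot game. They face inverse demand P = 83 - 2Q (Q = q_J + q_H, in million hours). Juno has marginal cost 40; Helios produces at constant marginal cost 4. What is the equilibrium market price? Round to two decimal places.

42.33

Juno's profit: π_J = (83 - 2Q)q_J - (40q_J). Setting ∂π_J/∂q_J = 0: 43 - 4q_J - 2(q_H) = 0.
Helios's first-order condition: 79 - 4q_H - 2(q_J) = 0.
Rearranging gives the reaction functions q_J = (43 - 2q_H)/4 and q_H = (79 - 2q_J)/4.
Substituting one into the other gives q_J = 7/6 and q_H = 115/6.
Total output Q = 61/3, so price P = 83 - 2·(61/3) = 127/3.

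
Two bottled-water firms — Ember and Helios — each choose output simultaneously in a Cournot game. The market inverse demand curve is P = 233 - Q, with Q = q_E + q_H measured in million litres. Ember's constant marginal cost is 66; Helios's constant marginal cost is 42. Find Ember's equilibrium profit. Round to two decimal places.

2272.11

Ember's profit: π_E = (233 - Q)q_E - (66q_E). Setting ∂π_E/∂q_E = 0: 167 - 2q_E - (q_H) = 0.
Helios's first-order condition: 191 - 2q_H - (q_E) = 0.
Best responses: q_E = (167 - q_H)/2, q_H = (191 - q_E)/2.
Solving the pair: q_E = 143/3, q_H = 215/3.
Price P = 233 - 358/3 = 341/3.
Ember's profit: (341/3 - 66)·(143/3) = 2272.1111.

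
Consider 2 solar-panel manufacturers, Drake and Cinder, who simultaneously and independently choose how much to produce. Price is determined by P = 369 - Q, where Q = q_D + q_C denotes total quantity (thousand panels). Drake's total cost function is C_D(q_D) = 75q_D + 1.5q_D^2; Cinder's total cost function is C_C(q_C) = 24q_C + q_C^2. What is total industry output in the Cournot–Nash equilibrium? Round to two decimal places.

119.05

Drake's profit: π_D = (369 - Q)q_D - (75q_D + (3/2)q_D²). Setting ∂π_D/∂q_D = 0: 294 - 5q_D - (q_C) = 0.
Cinder's first-order condition: 345 - 4q_C - (q_D) = 0.
Rearranging gives the reaction functions q_D = (294 - q_C)/5 and q_C = (345 - q_D)/4.
Solving the pair: q_D = 831/19, q_C = 1431/19.
Total output Q = 831/19 + 1431/19 = 119.0526.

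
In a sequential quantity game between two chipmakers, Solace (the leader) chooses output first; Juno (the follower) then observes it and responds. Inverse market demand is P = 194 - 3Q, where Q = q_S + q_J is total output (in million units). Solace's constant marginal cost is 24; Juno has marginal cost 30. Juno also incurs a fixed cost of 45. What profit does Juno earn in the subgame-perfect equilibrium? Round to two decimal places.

436.33

Solve by backward induction. Given q_S, the follower Juno maximises π_J = (194 - 3q_S - 3q_J)q_J - 30q_J.
∂π_J/∂q_J = 164 - 3q_S - 6q_J = 0 gives the reaction function q_J = (164 - 3q_S)/6.
Solace substitutes q_J(q_S) into its own profit: π_S = q_S(194 - 3q_S - (164 - 3q_S)/2) - 24q_S = (112 - (3/2)q_S)q_S - 24q_S.
Maximising: ∂π_S/∂q_S = 88 - 3q_S = 0, giving q_S = 88/3.
Then q_J = (164 - 3·(88/3))/6 = 38/3.
Price P = 194 - 3·42 = 68.
Juno's profit: (68 - 30)·(38/3) - 45 = 1309/3.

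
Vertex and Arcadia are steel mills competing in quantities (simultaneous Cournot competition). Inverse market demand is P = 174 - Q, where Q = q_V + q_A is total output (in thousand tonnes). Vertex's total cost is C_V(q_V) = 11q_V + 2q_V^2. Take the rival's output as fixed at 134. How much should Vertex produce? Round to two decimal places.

With the rival's output fixed at 134, Vertex's profit is π_V = (174 - 134 - q_V)q_V - (11q_V + 2q_V²) = (40 - q_V)q_V - (11q_V + 2q_V²).
∂π_V/∂q_V = 29 - 6q_V = 0, so q_V = 29/6.

4.83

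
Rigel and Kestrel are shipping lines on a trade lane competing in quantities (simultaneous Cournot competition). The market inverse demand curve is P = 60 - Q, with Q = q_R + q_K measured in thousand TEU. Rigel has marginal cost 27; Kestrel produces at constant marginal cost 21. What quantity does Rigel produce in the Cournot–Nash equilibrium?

9

Rigel's profit: π_R = (60 - Q)q_R - (27q_R). Setting ∂π_R/∂q_R = 0: 33 - 2q_R - (q_K) = 0.
Kestrel's profit: π_K = (60 - Q)q_K - (21q_K). Setting ∂π_K/∂q_K = 0: 39 - 2q_K - (q_R) = 0.
Rearranging gives the reaction functions q_R = (33 - q_K)/2 and q_K = (39 - q_R)/2.
Solving the pair: q_R = 9, q_K = 15.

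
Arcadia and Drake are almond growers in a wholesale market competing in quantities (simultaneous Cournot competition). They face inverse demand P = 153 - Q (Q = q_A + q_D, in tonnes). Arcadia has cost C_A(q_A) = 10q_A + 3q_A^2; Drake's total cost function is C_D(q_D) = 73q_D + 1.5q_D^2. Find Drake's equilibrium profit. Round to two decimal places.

Arcadia's profit: π_A = (153 - Q)q_A - (10q_A + 3q_A²). Setting ∂π_A/∂q_A = 0: 143 - 8q_A - (q_D) = 0.
Drake's profit: π_D = (153 - Q)q_D - (73q_D + (3/2)q_D²). Setting ∂π_D/∂q_D = 0: 80 - 5q_D - (q_A) = 0.
Rearranging gives the reaction functions q_A = (143 - q_D)/8 and q_D = (80 - q_A)/5.
Substituting one into the other gives q_A = 635/39 and q_D = 497/39.
Price P = 153 - 1132/39 = 123.9744.
Drake's profit: 123.9744·(497/39) - 73·(497/39) - (3/2)(497/39)² = 405.9977.

406.00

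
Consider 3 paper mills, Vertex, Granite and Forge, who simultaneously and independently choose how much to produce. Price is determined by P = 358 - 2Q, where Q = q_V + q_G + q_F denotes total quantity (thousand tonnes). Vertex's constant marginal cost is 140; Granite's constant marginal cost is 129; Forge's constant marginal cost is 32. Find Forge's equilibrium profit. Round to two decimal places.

Vertex's profit: π_V = (358 - 2Q)q_V - (140q_V). Setting ∂π_V/∂q_V = 0: 218 - 4q_V - 2(q_G + q_F) = 0.
Granite's profit: π_G = (358 - 2Q)q_G - (129q_G). Setting ∂π_G/∂q_G = 0: 229 - 4q_G - 2(q_V + q_F) = 0.
Forge's profit: π_F = (358 - 2Q)q_F - (32q_F). Setting ∂π_F/∂q_F = 0: 326 - 4q_F - 2(q_V + q_G) = 0.
Adding the 3 conditions: 773 − 4Q − 4Q = 0, i.e. Q = 773/8.
Back-substituting: q_V = (218 − 773/4)/2 = 99/8, q_G = (229 − 773/4)/2 = 143/8, q_F = (326 − 773/4)/2 = 531/8.
Price P = 358 - 2·(773/8) = 659/4.
Forge's profit: (659/4 - 32)·(531/8) = 8811.2813.

8811.28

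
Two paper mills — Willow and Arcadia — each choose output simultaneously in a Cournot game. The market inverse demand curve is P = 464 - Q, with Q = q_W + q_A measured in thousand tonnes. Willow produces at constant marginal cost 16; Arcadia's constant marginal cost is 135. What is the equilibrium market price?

Willow's profit: π_W = (464 - Q)q_W - (16q_W). Setting ∂π_W/∂q_W = 0: 448 - 2q_W - (q_A) = 0.
Arcadia's first-order condition: 329 - 2q_A - (q_W) = 0.
Rearranging gives the reaction functions q_W = (448 - q_A)/2 and q_A = (329 - q_W)/2.
Substituting one into the other gives q_W = 189 and q_A = 70.
Total output Q = 259, so price P = 464 - 259 = 205.

205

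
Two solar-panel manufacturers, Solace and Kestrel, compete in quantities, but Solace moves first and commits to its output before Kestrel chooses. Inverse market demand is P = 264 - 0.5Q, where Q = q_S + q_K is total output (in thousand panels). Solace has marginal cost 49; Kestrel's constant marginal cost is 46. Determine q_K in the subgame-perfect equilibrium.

112

The follower Kestrel best-responds to any q_S: π_K = (264 - 0.5Q)q_K - 46q_K.
Follower FOC: 218 - (1/2)q_S - q_K = 0, so q_K(q_S) = (218 - (1/2)q_S).
Solace substitutes q_K(q_S) into its own profit: π_S = q_S(264 - (1/2)q_S - (218 - (1/2)q_S)/2) - 49q_S = (155 - (1/4)q_S)q_S - 49q_S.
Leader FOC: 106 - (1/2)q_S = 0, so q_S = 212.
Then q_K = (218 - (1/2)·212) = 112.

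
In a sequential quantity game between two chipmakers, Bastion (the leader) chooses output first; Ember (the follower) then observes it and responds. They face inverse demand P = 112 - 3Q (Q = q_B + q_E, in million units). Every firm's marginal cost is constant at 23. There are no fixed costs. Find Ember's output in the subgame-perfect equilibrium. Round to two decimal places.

7.42

Solve by backward induction. Given q_B, the follower Ember maximises π_E = (112 - 3q_B - 3q_E)q_E - 23q_E.
Setting the follower's marginal profit to zero, 89 - 3q_B - 6q_E = 0, i.e. q_E = (89 - 3q_B)/6.
Bastion substitutes q_E(q_B) into its own profit: π_B = q_B(112 - 3q_B - (89 - 3q_B)/2) - 23q_B = (135/2 - (3/2)q_B)q_B - 23q_B.
The leader's first-order condition 89/2 - 3q_B = 0 yields q_B = 89/6.
Then q_E = (89 - 3·(89/6))/6 = 89/12.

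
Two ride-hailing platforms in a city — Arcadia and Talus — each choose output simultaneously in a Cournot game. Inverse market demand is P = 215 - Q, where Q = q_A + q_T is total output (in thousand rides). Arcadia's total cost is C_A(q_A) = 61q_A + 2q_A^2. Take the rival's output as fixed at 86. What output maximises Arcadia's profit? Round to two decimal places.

With the rival's output fixed at 86, Arcadia's profit is π_A = (215 - 86 - q_A)q_A - (61q_A + 2q_A²) = (129 - q_A)q_A - (61q_A + 2q_A²).
∂π_A/∂q_A = 68 - 6q_A = 0, so q_A = 34/3.

11.33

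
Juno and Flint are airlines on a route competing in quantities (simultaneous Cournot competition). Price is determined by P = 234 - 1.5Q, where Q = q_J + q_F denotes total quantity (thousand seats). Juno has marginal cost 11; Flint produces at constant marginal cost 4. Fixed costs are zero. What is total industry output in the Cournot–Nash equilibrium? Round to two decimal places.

Juno's profit: π_J = (234 - 1.5Q)q_J - (11q_J). Setting ∂π_J/∂q_J = 0: 223 - 3q_J - (3/2)(q_F) = 0.
Flint's profit: π_F = (234 - 1.5Q)q_F - (4q_F). Setting ∂π_F/∂q_F = 0: 230 - 3q_F - (3/2)(q_J) = 0.
Rearranging gives the reaction functions q_J = (223 - (3/2)q_F)/3 and q_F = (230 - (3/2)q_J)/3.
Solving the pair: q_J = 48, q_F = 158/3.
Total output Q = 48 + 158/3 = 302/3.

100.67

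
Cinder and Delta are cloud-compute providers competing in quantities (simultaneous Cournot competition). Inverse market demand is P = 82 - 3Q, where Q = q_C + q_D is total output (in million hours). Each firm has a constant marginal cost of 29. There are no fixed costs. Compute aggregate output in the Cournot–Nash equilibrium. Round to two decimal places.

A representative firm's profit is π_i = q_i(82 - 3Q) - 29q_i.
First-order condition (treating rivals' output as given): 53 - 6q_i - 3q_j = 0.
By symmetry each firm produces the same amount; substituting q_j = q_i yields q_i = 53/9.
Total output Q = 53/9 + 53/9 = 106/9.

11.78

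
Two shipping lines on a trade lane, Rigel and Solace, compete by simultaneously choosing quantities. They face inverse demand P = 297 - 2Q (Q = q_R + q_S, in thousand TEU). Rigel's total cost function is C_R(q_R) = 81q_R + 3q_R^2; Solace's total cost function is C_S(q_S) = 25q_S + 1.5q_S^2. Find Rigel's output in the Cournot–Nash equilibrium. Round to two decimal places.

Rigel's profit: π_R = (297 - 2Q)q_R - (81q_R + 3q_R²). Setting ∂π_R/∂q_R = 0: 216 - 10q_R - 2(q_S) = 0.
Solace's profit: π_S = (297 - 2Q)q_S - (25q_S + (3/2)q_S²). Setting ∂π_S/∂q_S = 0: 272 - 7q_S - 2(q_R) = 0.
So q_R = (216 - 2q_S)/10 and q_S = (272 - 2q_R)/7.
Solving the pair: q_R = 44/3, q_S = 104/3.

14.67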